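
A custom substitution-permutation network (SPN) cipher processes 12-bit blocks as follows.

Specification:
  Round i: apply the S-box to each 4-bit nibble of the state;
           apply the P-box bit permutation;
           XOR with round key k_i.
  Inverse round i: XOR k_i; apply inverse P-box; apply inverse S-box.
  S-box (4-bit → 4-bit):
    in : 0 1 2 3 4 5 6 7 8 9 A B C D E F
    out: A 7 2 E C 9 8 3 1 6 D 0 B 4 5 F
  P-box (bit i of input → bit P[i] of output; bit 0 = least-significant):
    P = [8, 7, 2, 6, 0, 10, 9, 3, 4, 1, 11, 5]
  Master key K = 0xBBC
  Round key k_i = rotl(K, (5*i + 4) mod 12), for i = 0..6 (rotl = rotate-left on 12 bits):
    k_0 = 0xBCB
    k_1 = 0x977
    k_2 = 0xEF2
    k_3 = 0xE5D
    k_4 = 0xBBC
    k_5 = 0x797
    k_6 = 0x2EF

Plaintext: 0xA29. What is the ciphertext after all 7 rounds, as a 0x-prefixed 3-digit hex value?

0xE63

s_0 = plaintext = 0xA29
s_1 = Round(s_0, k_0) = 0x77F
s_2 = Round(s_1, k_1) = 0xCA0
s_3 = Round(s_2, k_2) = 0xC09
s_4 = Round(s_3, k_3) = 0xAE3
s_5 = Round(s_4, k_4) = 0x149
s_6 = Round(s_5, k_5) = 0xD09
s_7 = Round(s_6, k_6) = 0xE63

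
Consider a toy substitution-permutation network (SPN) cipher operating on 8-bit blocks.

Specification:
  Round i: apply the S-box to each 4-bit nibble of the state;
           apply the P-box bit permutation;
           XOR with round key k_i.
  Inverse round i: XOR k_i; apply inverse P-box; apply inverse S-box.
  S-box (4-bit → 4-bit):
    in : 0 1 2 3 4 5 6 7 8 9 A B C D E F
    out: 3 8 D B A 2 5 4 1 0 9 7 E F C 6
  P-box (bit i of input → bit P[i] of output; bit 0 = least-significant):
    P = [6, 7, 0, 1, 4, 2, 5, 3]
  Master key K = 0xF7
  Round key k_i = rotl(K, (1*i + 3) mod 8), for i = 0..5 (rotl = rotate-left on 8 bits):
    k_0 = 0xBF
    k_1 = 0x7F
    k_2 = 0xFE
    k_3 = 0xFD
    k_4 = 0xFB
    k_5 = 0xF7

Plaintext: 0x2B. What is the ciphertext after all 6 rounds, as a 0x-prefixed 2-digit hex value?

s_0 = plaintext = 0x2B
s_1 = Round(s_0, k_0) = 0x46
s_2 = Round(s_1, k_1) = 0x32
s_3 = Round(s_2, k_2) = 0xA1
s_4 = Round(s_3, k_3) = 0xE7
s_5 = Round(s_4, k_4) = 0xD2
s_6 = Round(s_5, k_5) = 0x88

0x88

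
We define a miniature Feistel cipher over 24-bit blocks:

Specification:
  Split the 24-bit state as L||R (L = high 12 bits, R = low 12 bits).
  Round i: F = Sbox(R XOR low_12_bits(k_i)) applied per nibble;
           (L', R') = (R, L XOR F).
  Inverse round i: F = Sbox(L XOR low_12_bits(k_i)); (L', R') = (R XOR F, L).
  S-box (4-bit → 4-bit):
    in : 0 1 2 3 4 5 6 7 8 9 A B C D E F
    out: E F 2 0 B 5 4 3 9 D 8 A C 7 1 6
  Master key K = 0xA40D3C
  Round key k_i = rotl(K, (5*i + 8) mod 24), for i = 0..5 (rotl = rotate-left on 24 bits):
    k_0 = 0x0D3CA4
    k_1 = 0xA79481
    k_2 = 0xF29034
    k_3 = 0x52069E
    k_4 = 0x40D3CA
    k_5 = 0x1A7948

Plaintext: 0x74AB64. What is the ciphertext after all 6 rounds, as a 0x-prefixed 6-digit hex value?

s_0 = plaintext = 0x74AB64
s_1 = Round(s_0, k_0) = 0xB64484
s_2 = Round(s_1, k_1) = 0x484581
s_3 = Round(s_2, k_2) = 0x581121
s_4 = Round(s_3, k_3) = 0x121627
s_5 = Round(s_4, k_4) = 0x627436
s_6 = Round(s_5, k_5) = 0x436116

0x436116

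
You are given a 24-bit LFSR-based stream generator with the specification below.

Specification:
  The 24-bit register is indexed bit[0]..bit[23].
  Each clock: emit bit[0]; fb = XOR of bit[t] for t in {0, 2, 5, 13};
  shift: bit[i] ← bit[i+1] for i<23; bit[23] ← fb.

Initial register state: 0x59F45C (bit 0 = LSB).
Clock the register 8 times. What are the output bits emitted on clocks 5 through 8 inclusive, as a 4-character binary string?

1010

reg_0 = 0x59F45C
clock 1: out=0, reg = 0x2CFA2E
clock 2: out=0, reg = 0x967D17
clock 3: out=1, reg = 0xCB3E8B
clock 4: out=1, reg = 0x659F45
clock 5: out=1, reg = 0x32CFA2
clock 6: out=0, reg = 0x9967D1
clock 7: out=1, reg = 0x4CB3E8
clock 8: out=0, reg = 0x2659F4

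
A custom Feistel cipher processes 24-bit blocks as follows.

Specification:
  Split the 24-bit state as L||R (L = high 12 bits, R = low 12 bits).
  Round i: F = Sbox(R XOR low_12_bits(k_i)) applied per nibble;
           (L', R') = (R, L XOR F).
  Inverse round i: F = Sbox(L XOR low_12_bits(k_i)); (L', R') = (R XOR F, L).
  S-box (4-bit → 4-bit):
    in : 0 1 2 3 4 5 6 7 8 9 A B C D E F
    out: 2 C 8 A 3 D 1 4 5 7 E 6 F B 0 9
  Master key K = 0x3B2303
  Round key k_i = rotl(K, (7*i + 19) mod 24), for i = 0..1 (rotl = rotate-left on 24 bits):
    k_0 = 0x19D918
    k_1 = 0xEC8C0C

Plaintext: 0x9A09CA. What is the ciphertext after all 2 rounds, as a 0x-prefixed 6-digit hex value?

s_0 = plaintext = 0x9A09CA
s_1 = Round(s_0, k_0) = 0x9CAB18
s_2 = Round(s_1, k_1) = 0xB18D09

0xB18D09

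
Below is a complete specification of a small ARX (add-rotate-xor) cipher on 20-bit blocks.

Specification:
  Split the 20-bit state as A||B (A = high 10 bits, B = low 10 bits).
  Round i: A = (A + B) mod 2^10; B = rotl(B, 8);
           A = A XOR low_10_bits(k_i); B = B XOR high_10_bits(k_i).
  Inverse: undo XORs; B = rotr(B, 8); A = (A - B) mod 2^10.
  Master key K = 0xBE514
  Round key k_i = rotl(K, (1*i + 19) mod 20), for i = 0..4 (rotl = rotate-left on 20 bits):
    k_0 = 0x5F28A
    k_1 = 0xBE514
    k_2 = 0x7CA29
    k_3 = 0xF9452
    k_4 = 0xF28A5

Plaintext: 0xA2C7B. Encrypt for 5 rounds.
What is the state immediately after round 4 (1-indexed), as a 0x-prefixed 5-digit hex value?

s_0 = plaintext = 0xA2C7B
s_1 = Round(s_0, k_0) = 0x63262
s_2 = Round(s_1, k_1) = 0xBE861
s_3 = Round(s_2, k_2) = 0x5C8EA
s_4 = Round(s_3, k_3) = 0x839DF
s_5 = Round(s_4, k_4) = 0xD20BD

0x839DF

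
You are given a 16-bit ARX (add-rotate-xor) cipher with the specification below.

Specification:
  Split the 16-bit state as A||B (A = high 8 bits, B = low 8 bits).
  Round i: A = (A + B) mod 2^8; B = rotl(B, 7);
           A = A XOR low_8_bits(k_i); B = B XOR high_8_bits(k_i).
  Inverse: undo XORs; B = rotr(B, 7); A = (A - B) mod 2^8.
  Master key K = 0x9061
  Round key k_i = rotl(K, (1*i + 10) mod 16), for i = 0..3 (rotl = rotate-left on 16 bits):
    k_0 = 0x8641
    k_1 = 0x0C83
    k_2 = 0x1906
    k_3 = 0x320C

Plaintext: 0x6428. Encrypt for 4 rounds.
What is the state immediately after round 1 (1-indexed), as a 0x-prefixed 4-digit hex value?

0xCD92

s_0 = plaintext = 0x6428
s_1 = Round(s_0, k_0) = 0xCD92
s_2 = Round(s_1, k_1) = 0xDC45
s_3 = Round(s_2, k_2) = 0x27BB
s_4 = Round(s_3, k_3) = 0xEEEF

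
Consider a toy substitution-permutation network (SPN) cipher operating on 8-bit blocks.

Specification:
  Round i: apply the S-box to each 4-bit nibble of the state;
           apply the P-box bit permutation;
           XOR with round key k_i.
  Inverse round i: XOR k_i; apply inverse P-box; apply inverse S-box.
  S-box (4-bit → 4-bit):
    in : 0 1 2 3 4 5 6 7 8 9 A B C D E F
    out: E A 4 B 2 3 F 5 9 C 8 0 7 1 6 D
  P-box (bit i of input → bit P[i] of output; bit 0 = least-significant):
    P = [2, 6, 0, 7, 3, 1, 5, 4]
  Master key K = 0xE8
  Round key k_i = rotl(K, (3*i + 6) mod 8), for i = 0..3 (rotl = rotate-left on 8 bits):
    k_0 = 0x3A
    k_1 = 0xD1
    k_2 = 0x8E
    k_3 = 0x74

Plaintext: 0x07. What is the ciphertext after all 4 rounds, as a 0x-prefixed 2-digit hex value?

0xE5

s_0 = plaintext = 0x07
s_1 = Round(s_0, k_0) = 0x0D
s_2 = Round(s_1, k_1) = 0xE7
s_3 = Round(s_2, k_2) = 0xA9
s_4 = Round(s_3, k_3) = 0xE5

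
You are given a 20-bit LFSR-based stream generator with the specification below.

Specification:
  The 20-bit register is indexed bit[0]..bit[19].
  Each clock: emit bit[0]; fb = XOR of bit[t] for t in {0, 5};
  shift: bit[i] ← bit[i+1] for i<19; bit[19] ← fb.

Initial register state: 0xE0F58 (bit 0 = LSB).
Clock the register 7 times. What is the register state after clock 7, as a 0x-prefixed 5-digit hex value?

reg_0 = 0xE0F58
clock 1: out=0, reg = 0x707AC
clock 2: out=0, reg = 0xB83D6
clock 3: out=0, reg = 0x5C1EB
clock 4: out=1, reg = 0x2E0F5
clock 5: out=1, reg = 0x1707A
clock 6: out=0, reg = 0x8B83D
clock 7: out=1, reg = 0x45C1E

0x45C1E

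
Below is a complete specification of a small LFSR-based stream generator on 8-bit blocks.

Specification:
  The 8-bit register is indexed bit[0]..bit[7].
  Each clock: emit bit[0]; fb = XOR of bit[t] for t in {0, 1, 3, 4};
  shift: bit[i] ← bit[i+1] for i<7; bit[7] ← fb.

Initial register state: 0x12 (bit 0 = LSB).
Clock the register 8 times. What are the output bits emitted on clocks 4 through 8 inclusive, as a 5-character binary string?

reg_0 = 0x12
clock 1: out=0, reg = 0x09
clock 2: out=1, reg = 0x04
clock 3: out=0, reg = 0x02
clock 4: out=0, reg = 0x81
clock 5: out=1, reg = 0xC0
clock 6: out=0, reg = 0x60
clock 7: out=0, reg = 0x30
clock 8: out=0, reg = 0x98

01000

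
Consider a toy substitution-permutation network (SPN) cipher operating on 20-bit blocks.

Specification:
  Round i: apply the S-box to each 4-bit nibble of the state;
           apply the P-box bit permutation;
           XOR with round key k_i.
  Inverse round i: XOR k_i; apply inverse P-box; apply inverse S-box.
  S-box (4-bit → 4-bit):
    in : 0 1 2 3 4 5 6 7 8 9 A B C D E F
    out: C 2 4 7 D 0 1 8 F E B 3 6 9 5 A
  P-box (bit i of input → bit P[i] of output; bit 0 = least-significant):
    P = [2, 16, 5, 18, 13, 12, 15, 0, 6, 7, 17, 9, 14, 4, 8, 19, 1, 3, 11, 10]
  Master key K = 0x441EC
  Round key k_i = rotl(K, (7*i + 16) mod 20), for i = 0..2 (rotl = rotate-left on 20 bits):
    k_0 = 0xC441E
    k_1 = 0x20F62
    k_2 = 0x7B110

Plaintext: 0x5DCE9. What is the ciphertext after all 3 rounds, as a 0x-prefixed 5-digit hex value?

s_0 = plaintext = 0x5DCE9
s_1 = Round(s_0, k_0) = 0x3A4BE
s_2 = Round(s_1, k_1) = 0x8751C
s_3 = Round(s_2, k_2) = 0xEAD3A

0xEAD3A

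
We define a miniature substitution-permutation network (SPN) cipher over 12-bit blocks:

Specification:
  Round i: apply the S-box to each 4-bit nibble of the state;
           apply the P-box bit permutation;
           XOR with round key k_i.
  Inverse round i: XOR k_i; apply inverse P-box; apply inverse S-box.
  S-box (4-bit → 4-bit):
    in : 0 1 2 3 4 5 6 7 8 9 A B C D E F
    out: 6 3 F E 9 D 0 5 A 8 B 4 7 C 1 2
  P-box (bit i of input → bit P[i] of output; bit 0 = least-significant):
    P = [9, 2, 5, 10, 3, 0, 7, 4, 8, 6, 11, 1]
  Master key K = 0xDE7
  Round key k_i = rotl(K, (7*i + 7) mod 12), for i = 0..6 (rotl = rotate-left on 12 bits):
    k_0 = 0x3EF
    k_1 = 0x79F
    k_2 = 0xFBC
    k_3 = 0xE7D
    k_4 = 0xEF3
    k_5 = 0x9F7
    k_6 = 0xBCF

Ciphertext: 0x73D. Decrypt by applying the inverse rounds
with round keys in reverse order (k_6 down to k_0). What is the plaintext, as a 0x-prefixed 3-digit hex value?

s_0 = ciphertext = 0x73D
s_1 = InvRound(s_0, k_6) = 0x3DD
s_2 = InvRound(s_1, k_5) = 0xDE7
s_3 = InvRound(s_2, k_4) = 0xE91
s_4 = InvRound(s_3, k_3) = 0xF70
s_5 = InvRound(s_4, k_2) = 0xF7F
s_6 = InvRound(s_5, k_1) = 0x0BB
s_7 = InvRound(s_6, k_0) = 0x191

0x191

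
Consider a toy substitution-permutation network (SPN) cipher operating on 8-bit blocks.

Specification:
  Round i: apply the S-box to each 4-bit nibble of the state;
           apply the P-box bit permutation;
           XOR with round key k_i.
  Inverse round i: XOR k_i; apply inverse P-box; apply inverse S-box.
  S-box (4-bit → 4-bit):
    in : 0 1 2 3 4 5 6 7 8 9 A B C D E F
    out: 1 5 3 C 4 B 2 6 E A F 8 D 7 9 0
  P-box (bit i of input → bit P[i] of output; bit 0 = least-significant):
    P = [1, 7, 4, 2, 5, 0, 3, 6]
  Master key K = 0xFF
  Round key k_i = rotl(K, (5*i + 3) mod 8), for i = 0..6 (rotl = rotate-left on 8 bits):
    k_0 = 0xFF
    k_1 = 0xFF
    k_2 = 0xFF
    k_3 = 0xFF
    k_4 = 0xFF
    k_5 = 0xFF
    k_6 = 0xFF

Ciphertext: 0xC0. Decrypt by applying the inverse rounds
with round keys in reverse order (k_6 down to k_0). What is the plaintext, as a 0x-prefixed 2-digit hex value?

0x41

s_0 = ciphertext = 0xC0
s_1 = InvRound(s_0, k_6) = 0xDC
s_2 = InvRound(s_1, k_5) = 0x20
s_3 = InvRound(s_2, k_4) = 0x8A
s_4 = InvRound(s_3, k_3) = 0x53
s_5 = InvRound(s_4, k_2) = 0x19
s_6 = InvRound(s_5, k_1) = 0xE5
s_7 = InvRound(s_6, k_0) = 0x41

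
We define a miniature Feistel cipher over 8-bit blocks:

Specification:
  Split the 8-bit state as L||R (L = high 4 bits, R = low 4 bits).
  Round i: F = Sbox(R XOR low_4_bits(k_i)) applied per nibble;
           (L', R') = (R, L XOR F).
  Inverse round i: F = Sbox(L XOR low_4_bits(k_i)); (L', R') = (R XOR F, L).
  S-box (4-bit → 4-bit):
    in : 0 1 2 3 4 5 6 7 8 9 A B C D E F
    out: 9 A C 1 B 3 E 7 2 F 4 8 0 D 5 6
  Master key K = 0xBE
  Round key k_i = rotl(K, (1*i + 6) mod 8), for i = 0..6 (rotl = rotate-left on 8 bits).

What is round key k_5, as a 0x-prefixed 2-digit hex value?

K = 0xBE
k_0 = rotl(K, (1*0+6) mod 8) = rotl(K, 6) = 0xAF
k_1 = rotl(K, (1*1+6) mod 8) = rotl(K, 7) = 0x5F
k_2 = rotl(K, (1*2+6) mod 8) = rotl(K, 0) = 0xBE
k_3 = rotl(K, (1*3+6) mod 8) = rotl(K, 1) = 0x7D
k_4 = rotl(K, (1*4+6) mod 8) = rotl(K, 2) = 0xFA
k_5 = rotl(K, (1*5+6) mod 8) = rotl(K, 3) = 0xF5

0xF5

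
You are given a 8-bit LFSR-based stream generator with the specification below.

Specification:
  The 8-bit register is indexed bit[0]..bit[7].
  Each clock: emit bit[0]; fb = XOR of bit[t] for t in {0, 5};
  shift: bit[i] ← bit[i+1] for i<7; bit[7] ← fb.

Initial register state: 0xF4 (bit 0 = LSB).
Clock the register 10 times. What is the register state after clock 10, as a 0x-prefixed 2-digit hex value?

0xAA

reg_0 = 0xF4
clock 1: out=0, reg = 0xFA
clock 2: out=0, reg = 0xFD
clock 3: out=1, reg = 0x7E
clock 4: out=0, reg = 0xBF
clock 5: out=1, reg = 0x5F
clock 6: out=1, reg = 0xAF
clock 7: out=1, reg = 0x57
clock 8: out=1, reg = 0xAB
clock 9: out=1, reg = 0x55
clock 10: out=1, reg = 0xAA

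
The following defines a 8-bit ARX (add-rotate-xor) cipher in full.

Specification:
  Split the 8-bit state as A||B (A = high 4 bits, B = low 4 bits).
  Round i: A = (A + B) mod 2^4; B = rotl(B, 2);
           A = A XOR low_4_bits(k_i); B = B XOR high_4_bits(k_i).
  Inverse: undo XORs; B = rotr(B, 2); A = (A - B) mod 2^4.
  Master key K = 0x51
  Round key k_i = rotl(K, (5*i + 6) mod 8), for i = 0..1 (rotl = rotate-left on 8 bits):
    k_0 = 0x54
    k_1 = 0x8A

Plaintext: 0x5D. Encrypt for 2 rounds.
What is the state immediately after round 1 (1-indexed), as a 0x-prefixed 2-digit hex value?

s_0 = plaintext = 0x5D
s_1 = Round(s_0, k_0) = 0x62
s_2 = Round(s_1, k_1) = 0x20

0x62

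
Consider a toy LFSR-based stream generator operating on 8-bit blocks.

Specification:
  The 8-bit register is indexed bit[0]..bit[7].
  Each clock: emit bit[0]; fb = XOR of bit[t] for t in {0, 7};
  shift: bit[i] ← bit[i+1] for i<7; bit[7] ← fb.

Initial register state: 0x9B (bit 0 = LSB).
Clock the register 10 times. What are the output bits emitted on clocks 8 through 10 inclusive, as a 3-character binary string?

101

reg_0 = 0x9B
clock 1: out=1, reg = 0x4D
clock 2: out=1, reg = 0xA6
clock 3: out=0, reg = 0xD3
clock 4: out=1, reg = 0x69
clock 5: out=1, reg = 0xB4
clock 6: out=0, reg = 0xDA
clock 7: out=0, reg = 0xED
clock 8: out=1, reg = 0x76
clock 9: out=0, reg = 0x3B
clock 10: out=1, reg = 0x9D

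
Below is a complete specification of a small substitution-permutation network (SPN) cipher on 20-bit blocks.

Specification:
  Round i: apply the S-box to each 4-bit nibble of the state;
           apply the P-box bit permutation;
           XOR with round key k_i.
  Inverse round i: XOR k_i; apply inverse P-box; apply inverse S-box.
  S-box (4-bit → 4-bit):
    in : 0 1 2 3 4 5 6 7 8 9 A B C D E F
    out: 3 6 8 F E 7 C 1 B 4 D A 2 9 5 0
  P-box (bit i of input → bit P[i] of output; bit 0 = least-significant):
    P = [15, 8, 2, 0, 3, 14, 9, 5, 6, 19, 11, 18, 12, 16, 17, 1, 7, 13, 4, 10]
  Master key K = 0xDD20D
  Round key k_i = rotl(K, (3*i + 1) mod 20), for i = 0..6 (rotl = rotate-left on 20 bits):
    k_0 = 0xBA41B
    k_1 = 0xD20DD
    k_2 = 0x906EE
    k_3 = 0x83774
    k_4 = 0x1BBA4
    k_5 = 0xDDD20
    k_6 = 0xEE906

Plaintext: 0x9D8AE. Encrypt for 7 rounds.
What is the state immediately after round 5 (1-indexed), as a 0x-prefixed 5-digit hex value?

s_0 = plaintext = 0x9D8AE
s_1 = Round(s_0, k_0) = 0x73665
s_2 = Round(s_1, k_1) = 0xABB7B
s_3 = Round(s_2, k_2) = 0x40375
s_4 = Round(s_3, k_3) = 0x58A28
s_5 = Round(s_4, k_4) = 0x40257
s_6 = Round(s_5, k_5) = 0x82B38
s_7 = Round(s_6, k_6) = 0x20EAD

0x40257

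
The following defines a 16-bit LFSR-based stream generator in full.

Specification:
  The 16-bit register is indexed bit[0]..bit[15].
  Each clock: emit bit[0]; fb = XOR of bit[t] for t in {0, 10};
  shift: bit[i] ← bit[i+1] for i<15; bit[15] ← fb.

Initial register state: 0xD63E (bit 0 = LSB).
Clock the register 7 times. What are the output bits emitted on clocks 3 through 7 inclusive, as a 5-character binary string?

reg_0 = 0xD63E
clock 1: out=0, reg = 0xEB1F
clock 2: out=1, reg = 0xF58F
clock 3: out=1, reg = 0x7AC7
clock 4: out=1, reg = 0xBD63
clock 5: out=1, reg = 0x5EB1
clock 6: out=1, reg = 0x2F58
clock 7: out=0, reg = 0x97AC

11110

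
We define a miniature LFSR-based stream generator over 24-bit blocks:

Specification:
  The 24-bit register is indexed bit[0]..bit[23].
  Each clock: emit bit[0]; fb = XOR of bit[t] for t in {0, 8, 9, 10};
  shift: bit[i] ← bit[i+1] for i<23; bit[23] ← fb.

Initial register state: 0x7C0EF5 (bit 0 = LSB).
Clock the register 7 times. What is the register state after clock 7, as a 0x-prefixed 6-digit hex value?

0xFEF81D

reg_0 = 0x7C0EF5
clock 1: out=1, reg = 0xBE077A
clock 2: out=0, reg = 0xDF03BD
clock 3: out=1, reg = 0xEF81DE
clock 4: out=0, reg = 0xF7C0EF
clock 5: out=1, reg = 0xFBE077
clock 6: out=1, reg = 0xFDF03B
clock 7: out=1, reg = 0xFEF81D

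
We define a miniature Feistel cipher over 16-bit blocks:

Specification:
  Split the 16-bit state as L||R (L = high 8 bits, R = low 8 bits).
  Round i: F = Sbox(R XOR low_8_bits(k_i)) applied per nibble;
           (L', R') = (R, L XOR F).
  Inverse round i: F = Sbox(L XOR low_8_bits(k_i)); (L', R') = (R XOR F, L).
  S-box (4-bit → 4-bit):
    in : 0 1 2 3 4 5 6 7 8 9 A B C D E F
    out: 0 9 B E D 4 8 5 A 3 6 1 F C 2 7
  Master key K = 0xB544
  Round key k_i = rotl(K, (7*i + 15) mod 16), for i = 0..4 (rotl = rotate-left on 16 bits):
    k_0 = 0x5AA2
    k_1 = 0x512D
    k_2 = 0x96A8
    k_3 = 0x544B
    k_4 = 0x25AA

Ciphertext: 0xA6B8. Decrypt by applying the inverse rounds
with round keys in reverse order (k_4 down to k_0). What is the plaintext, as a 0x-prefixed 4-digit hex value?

0x4A27

s_0 = ciphertext = 0xA6B8
s_1 = InvRound(s_0, k_4) = 0xB7A6
s_2 = InvRound(s_1, k_3) = 0xD9B7
s_3 = InvRound(s_2, k_2) = 0xEED9
s_4 = InvRound(s_3, k_1) = 0x27EE
s_5 = InvRound(s_4, k_0) = 0x4A27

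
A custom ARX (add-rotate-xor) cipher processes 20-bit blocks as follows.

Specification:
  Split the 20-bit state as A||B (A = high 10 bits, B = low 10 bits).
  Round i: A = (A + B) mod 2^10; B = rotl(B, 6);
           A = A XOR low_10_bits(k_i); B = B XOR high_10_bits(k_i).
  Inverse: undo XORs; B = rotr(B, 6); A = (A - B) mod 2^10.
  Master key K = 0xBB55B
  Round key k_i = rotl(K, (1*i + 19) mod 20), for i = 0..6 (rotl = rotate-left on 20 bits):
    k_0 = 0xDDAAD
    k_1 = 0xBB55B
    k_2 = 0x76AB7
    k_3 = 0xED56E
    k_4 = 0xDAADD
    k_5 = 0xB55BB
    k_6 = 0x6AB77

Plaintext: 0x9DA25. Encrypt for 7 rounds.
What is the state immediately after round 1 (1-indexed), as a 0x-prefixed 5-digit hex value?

0x8DA14

s_0 = plaintext = 0x9DA25
s_1 = Round(s_0, k_0) = 0x8DA14
s_2 = Round(s_1, k_1) = 0x447CC
s_3 = Round(s_2, k_2) = 0x9AAE6
s_4 = Round(s_3, k_3) = 0x0FA1B
s_5 = Round(s_4, k_4) = 0x2118B
s_6 = Round(s_5, k_5) = 0xED00D
s_7 = Round(s_6, k_6) = 0x2DAEA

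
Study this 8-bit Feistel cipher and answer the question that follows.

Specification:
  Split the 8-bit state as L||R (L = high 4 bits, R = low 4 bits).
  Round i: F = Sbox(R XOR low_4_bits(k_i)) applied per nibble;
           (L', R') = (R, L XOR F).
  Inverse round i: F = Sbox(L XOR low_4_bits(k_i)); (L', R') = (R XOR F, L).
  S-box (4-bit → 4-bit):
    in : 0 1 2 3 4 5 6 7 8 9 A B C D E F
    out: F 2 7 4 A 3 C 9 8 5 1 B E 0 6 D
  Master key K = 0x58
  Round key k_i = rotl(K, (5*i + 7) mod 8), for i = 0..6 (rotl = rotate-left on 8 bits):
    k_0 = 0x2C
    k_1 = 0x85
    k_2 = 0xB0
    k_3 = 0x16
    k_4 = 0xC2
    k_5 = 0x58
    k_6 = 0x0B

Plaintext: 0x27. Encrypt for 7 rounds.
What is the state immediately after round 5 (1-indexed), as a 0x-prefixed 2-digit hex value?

s_0 = plaintext = 0x27
s_1 = Round(s_0, k_0) = 0x79
s_2 = Round(s_1, k_1) = 0x99
s_3 = Round(s_2, k_2) = 0x9C
s_4 = Round(s_3, k_3) = 0xC8
s_5 = Round(s_4, k_4) = 0x8D
s_6 = Round(s_5, k_5) = 0xDB
s_7 = Round(s_6, k_6) = 0xB2

0x8D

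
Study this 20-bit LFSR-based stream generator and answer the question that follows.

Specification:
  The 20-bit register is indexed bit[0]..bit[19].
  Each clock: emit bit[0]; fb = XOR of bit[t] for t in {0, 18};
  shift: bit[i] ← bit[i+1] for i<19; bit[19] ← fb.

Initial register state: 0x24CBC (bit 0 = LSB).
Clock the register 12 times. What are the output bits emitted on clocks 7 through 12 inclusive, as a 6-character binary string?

reg_0 = 0x24CBC
clock 1: out=0, reg = 0x1265E
clock 2: out=0, reg = 0x0932F
clock 3: out=1, reg = 0x84997
clock 4: out=1, reg = 0xC24CB
clock 5: out=1, reg = 0x61265
clock 6: out=1, reg = 0x30932
clock 7: out=0, reg = 0x18499
clock 8: out=1, reg = 0x8C24C
clock 9: out=0, reg = 0x46126
clock 10: out=0, reg = 0xA3093
clock 11: out=1, reg = 0xD1849
clock 12: out=1, reg = 0x68C24

010011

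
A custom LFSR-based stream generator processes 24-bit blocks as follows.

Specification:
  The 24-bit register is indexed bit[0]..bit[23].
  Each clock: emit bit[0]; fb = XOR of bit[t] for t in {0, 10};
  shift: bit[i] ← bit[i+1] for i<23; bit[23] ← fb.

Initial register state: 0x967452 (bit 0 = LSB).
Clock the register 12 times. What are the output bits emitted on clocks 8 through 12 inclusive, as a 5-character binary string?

00010

reg_0 = 0x967452
clock 1: out=0, reg = 0xCB3A29
clock 2: out=1, reg = 0xE59D14
clock 3: out=0, reg = 0xF2CE8A
clock 4: out=0, reg = 0xF96745
clock 5: out=1, reg = 0x7CB3A2
clock 6: out=0, reg = 0x3E59D1
clock 7: out=1, reg = 0x9F2CE8
clock 8: out=0, reg = 0xCF9674
clock 9: out=0, reg = 0xE7CB3A
clock 10: out=0, reg = 0x73E59D
clock 11: out=1, reg = 0x39F2CE
clock 12: out=0, reg = 0x1CF967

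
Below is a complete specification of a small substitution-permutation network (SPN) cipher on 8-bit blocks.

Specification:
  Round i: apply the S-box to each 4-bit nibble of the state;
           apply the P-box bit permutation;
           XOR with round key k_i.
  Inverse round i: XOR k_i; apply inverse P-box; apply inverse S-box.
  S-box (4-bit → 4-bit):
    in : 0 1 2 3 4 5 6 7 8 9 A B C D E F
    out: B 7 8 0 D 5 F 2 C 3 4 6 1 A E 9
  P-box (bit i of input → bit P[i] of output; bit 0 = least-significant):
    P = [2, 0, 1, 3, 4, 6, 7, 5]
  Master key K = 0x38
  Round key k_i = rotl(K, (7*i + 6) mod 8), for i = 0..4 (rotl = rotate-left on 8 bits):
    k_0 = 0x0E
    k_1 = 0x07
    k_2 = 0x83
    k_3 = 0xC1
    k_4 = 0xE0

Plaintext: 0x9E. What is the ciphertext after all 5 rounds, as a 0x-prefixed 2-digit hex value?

0x6C

s_0 = plaintext = 0x9E
s_1 = Round(s_0, k_0) = 0x55
s_2 = Round(s_1, k_1) = 0x91
s_3 = Round(s_2, k_2) = 0xD4
s_4 = Round(s_3, k_3) = 0xAF
s_5 = Round(s_4, k_4) = 0x6C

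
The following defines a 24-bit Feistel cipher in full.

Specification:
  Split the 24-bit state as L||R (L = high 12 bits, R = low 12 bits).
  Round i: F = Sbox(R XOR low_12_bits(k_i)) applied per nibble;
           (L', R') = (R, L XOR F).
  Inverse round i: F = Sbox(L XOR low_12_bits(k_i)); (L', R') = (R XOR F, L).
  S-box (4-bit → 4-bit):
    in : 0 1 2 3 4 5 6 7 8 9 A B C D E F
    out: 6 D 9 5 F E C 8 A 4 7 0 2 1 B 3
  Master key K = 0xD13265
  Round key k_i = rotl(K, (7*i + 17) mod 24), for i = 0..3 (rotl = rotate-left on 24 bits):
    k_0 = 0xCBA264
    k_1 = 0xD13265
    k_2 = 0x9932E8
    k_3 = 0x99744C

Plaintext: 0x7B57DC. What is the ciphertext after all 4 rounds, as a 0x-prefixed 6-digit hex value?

s_0 = plaintext = 0x7B57DC
s_1 = Round(s_0, k_0) = 0x7DC9BF
s_2 = Round(s_1, k_1) = 0x9BF7CB
s_3 = Round(s_2, k_2) = 0x7CB72A
s_4 = Round(s_3, k_3) = 0x72A207

0x72A207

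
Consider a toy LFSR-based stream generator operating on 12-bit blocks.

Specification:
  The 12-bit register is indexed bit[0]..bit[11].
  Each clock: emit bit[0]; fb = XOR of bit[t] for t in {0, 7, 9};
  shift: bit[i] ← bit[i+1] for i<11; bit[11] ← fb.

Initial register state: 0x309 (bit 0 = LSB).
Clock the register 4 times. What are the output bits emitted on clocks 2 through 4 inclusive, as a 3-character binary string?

001

reg_0 = 0x309
clock 1: out=1, reg = 0x184
clock 2: out=0, reg = 0x8C2
clock 3: out=0, reg = 0xC61
clock 4: out=1, reg = 0xE30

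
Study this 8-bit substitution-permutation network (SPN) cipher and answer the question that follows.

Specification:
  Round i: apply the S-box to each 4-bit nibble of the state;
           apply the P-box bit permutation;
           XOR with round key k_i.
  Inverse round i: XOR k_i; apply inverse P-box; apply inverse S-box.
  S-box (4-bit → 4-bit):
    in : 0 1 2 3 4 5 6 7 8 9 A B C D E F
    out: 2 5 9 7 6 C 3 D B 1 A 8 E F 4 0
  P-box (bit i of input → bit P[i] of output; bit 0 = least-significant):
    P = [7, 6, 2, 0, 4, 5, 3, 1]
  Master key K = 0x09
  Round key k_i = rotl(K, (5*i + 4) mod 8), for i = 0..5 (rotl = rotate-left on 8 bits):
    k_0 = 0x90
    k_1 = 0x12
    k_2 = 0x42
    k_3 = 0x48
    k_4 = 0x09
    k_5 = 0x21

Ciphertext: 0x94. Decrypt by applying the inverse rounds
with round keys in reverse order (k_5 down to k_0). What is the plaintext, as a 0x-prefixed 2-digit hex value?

0x38

s_0 = ciphertext = 0x94
s_1 = InvRound(s_0, k_5) = 0x67
s_2 = InvRound(s_1, k_4) = 0xC4
s_3 = InvRound(s_2, k_3) = 0xE1
s_4 = InvRound(s_3, k_2) = 0xA2
s_5 = InvRound(s_4, k_1) = 0x69
s_6 = InvRound(s_5, k_0) = 0x38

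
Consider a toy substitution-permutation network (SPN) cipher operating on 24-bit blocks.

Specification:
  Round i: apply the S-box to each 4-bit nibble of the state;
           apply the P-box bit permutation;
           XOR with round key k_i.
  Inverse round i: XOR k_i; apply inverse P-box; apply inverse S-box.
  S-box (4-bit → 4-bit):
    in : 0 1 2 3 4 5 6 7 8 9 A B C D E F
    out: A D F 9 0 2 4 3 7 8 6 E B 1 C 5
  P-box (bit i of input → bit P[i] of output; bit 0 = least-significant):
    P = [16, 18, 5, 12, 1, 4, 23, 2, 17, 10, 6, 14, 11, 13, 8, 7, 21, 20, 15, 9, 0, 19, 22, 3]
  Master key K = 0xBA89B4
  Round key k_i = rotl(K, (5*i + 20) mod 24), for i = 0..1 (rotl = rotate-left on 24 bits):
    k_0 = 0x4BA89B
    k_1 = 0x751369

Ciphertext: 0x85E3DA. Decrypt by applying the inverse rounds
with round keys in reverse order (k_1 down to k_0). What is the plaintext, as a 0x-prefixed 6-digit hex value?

0xD8ADBD

s_0 = ciphertext = 0x85E3DA
s_1 = InvRound(s_0, k_1) = 0xF8098E
s_2 = InvRound(s_1, k_0) = 0xD8ADBD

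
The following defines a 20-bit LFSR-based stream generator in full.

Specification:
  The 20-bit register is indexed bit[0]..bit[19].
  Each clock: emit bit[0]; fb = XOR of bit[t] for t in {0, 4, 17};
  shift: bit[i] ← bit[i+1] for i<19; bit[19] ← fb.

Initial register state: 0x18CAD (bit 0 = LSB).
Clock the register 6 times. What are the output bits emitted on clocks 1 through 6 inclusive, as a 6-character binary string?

101101

reg_0 = 0x18CAD
clock 1: out=1, reg = 0x8C656
clock 2: out=0, reg = 0xC632B
clock 3: out=1, reg = 0xE3195
clock 4: out=1, reg = 0xF18CA
clock 5: out=0, reg = 0xF8C65
clock 6: out=1, reg = 0x7C632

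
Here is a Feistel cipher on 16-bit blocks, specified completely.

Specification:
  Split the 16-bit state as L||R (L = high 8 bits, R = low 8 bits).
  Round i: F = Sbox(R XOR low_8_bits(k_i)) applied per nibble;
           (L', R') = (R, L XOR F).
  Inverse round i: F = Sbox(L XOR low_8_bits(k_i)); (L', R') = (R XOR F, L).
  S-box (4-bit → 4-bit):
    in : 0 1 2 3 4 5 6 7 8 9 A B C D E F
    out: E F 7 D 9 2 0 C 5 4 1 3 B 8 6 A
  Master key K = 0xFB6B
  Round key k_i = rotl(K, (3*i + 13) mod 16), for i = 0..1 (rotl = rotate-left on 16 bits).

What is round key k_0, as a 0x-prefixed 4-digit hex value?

K = 0xFB6B
k_0 = rotl(K, (3*0+13) mod 16) = rotl(K, 13) = 0x7F6D

0x7F6D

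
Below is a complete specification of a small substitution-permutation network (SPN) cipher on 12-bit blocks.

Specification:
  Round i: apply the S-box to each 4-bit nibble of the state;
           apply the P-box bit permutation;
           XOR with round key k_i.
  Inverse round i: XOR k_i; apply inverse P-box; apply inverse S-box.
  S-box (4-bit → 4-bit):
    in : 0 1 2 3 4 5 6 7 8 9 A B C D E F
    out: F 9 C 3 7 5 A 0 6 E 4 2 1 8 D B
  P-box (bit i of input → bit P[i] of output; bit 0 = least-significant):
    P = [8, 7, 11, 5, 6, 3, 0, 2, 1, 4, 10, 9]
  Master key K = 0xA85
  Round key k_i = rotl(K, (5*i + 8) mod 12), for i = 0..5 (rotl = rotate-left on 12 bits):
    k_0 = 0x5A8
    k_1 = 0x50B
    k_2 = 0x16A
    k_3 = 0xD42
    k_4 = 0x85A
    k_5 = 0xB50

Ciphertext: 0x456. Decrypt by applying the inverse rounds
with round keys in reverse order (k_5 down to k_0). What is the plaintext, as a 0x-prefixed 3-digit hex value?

s_0 = ciphertext = 0x456
s_1 = InvRound(s_0, k_5) = 0xED5
s_2 = InvRound(s_1, k_4) = 0xE9B
s_3 = InvRound(s_2, k_3) = 0x643
s_4 = InvRound(s_3, k_2) = 0x281
s_5 = InvRound(s_4, k_1) = 0xEB3
s_6 = InvRound(s_5, k_0) = 0xF85

0xF85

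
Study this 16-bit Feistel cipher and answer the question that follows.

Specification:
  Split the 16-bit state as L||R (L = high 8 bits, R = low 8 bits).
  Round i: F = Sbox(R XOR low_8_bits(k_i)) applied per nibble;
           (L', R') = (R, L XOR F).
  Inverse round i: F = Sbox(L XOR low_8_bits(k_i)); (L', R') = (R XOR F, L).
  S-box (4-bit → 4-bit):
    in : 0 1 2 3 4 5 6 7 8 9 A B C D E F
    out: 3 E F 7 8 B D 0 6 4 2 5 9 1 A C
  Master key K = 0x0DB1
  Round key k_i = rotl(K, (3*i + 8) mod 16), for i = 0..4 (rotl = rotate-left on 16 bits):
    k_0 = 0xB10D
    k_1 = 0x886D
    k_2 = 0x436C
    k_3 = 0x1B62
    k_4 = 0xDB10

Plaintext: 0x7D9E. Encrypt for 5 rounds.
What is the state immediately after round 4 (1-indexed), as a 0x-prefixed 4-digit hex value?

s_0 = plaintext = 0x7D9E
s_1 = Round(s_0, k_0) = 0x9E3A
s_2 = Round(s_1, k_1) = 0x3A2E
s_3 = Round(s_2, k_2) = 0x2EB5
s_4 = Round(s_3, k_3) = 0xB53E
s_5 = Round(s_4, k_4) = 0x3E4F

0xB53E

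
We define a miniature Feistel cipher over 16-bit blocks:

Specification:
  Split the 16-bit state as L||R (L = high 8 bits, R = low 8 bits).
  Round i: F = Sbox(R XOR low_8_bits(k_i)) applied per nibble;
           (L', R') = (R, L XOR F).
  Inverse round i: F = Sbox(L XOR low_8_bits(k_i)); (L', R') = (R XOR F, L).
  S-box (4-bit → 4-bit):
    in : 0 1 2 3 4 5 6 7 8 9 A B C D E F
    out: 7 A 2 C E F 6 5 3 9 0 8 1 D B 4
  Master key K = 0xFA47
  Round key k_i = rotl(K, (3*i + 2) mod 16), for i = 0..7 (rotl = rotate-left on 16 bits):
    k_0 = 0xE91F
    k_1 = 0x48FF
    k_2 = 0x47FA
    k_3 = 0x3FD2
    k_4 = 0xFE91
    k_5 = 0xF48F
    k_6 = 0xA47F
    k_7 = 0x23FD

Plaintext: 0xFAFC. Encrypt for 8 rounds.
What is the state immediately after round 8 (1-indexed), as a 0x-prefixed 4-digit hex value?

0x7BAE

s_0 = plaintext = 0xFAFC
s_1 = Round(s_0, k_0) = 0xFC46
s_2 = Round(s_1, k_1) = 0x4675
s_3 = Round(s_2, k_2) = 0x7572
s_4 = Round(s_3, k_3) = 0x7272
s_5 = Round(s_4, k_4) = 0x72CE
s_6 = Round(s_5, k_5) = 0xCE98
s_7 = Round(s_6, k_6) = 0x987B
s_8 = Round(s_7, k_7) = 0x7BAE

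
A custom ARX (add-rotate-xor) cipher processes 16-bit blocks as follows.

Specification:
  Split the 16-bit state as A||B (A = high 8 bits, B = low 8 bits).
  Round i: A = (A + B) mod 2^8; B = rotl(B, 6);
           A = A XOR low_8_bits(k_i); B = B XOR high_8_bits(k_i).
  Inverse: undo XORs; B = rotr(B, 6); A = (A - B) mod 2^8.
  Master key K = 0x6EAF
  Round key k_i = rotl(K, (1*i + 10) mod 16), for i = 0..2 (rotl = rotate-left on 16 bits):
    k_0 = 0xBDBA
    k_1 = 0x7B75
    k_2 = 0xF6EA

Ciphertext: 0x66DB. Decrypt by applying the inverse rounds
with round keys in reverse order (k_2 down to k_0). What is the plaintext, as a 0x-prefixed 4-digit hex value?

0xCA0A

s_0 = ciphertext = 0x66DB
s_1 = InvRound(s_0, k_2) = 0xD8B4
s_2 = InvRound(s_1, k_1) = 0x6E3F
s_3 = InvRound(s_2, k_0) = 0xCA0A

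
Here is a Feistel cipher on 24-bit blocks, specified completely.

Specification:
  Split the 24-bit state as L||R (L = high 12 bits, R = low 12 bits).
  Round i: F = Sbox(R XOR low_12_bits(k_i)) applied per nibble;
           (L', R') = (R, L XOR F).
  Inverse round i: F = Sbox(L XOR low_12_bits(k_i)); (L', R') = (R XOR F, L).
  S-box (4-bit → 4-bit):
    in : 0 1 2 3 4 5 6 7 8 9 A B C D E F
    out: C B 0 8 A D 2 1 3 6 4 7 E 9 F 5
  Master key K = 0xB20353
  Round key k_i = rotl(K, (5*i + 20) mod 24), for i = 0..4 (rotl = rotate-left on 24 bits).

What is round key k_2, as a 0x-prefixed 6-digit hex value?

K = 0xB20353
k_0 = rotl(K, (5*0+20) mod 24) = rotl(K, 20) = 0x3B2035
k_1 = rotl(K, (5*1+20) mod 24) = rotl(K, 1) = 0x6406A7
k_2 = rotl(K, (5*2+20) mod 24) = rotl(K, 6) = 0x80D4EC

0x80D4EC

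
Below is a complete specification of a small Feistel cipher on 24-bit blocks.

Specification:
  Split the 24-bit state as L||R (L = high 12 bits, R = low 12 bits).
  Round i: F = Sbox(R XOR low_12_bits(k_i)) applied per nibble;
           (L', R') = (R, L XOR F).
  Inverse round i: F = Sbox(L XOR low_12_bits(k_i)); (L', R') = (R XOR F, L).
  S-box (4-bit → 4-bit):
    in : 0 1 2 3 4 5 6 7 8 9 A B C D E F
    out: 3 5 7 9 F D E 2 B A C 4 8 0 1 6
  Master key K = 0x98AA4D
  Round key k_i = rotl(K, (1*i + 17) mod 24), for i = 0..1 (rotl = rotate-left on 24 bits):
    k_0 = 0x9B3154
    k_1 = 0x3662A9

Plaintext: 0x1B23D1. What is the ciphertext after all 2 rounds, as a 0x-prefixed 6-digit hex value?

0x60FC1F

s_0 = plaintext = 0x1B23D1
s_1 = Round(s_0, k_0) = 0x3D160F
s_2 = Round(s_1, k_1) = 0x60FC1F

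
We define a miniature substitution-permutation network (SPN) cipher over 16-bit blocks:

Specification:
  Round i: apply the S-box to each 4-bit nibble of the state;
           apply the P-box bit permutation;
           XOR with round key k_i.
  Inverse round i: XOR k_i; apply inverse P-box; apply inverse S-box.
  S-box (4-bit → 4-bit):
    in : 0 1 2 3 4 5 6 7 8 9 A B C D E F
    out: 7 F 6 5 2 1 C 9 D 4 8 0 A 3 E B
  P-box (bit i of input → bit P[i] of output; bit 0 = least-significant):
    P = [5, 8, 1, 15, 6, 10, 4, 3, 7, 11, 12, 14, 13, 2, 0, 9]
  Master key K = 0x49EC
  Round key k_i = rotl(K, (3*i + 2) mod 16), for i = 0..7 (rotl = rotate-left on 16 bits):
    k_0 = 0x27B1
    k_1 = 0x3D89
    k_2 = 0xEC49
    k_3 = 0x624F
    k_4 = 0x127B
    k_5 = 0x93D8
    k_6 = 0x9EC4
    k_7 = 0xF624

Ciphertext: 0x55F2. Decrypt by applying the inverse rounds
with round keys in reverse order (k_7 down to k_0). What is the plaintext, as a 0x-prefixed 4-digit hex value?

0xFAB1

s_0 = ciphertext = 0x55F2
s_1 = InvRound(s_0, k_7) = 0xF53E
s_2 = InvRound(s_1, k_6) = 0x7F80
s_3 = InvRound(s_2, k_5) = 0x5C1A
s_4 = InvRound(s_3, k_4) = 0x6CD5
s_5 = InvRound(s_4, k_3) = 0xADE9
s_6 = InvRound(s_5, k_2) = 0xB7BD
s_7 = InvRound(s_6, k_1) = 0xC497
s_8 = InvRound(s_7, k_0) = 0xFAB1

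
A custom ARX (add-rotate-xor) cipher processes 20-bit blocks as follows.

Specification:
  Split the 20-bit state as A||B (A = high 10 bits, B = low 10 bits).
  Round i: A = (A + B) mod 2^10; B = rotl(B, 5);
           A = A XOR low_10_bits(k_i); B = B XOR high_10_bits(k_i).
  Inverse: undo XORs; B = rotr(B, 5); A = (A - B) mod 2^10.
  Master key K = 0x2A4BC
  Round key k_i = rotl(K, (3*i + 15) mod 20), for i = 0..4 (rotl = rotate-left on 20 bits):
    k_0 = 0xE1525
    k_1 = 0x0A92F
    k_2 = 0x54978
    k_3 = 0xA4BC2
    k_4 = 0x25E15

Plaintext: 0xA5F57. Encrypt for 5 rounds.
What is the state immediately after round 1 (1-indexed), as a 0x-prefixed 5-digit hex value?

0x32D7F

s_0 = plaintext = 0xA5F57
s_1 = Round(s_0, k_0) = 0x32D7F
s_2 = Round(s_1, k_1) = 0xD97C1
s_3 = Round(s_2, k_2) = 0x9796C
s_4 = Round(s_3, k_3) = 0x02319
s_5 = Round(s_4, k_4) = 0x4D3AF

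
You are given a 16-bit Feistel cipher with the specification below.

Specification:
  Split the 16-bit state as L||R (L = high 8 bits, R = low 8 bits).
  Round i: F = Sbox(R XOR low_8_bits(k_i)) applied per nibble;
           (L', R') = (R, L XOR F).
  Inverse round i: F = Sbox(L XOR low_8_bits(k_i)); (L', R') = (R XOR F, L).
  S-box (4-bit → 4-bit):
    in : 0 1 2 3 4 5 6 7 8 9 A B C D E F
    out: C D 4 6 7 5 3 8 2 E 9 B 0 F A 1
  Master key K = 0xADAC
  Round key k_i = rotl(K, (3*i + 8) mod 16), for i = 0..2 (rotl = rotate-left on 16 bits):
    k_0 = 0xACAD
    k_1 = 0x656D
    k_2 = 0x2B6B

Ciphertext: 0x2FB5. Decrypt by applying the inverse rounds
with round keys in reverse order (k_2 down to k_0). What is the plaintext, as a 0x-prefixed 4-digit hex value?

0x14BE

s_0 = ciphertext = 0x2FB5
s_1 = InvRound(s_0, k_2) = 0xC22F
s_2 = InvRound(s_1, k_1) = 0xBEC2
s_3 = InvRound(s_2, k_0) = 0x14BE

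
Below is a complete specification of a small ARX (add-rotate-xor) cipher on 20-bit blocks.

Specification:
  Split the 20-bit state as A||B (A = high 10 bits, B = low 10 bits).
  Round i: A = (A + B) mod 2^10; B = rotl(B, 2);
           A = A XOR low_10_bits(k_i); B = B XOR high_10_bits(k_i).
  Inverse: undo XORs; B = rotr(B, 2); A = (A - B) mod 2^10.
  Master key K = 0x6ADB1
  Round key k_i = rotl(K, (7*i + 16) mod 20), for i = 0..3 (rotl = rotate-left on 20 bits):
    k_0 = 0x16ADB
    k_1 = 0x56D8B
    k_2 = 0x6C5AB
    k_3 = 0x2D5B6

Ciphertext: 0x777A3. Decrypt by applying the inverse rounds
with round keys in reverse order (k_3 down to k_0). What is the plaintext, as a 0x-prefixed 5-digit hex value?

s_0 = ciphertext = 0x777A3
s_1 = InvRound(s_0, k_3) = 0x69AC5
s_2 = InvRound(s_1, k_2) = 0xCC0DD
s_3 = InvRound(s_2, k_1) = 0x16A61
s_4 = InvRound(s_3, k_0) = 0xBCF8E

0xBCF8E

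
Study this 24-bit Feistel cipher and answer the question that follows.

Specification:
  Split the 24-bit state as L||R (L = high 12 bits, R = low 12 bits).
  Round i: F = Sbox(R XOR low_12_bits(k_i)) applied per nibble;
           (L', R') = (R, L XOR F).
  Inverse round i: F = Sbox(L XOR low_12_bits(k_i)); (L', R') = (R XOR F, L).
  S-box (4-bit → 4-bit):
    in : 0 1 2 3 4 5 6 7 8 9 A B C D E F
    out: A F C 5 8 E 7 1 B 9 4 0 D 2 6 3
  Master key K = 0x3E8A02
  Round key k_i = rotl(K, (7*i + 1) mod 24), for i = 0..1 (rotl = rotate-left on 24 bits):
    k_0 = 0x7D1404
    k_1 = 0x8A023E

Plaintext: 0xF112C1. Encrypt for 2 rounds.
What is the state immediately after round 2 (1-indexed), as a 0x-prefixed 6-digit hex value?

s_0 = plaintext = 0xF112C1
s_1 = Round(s_0, k_0) = 0x2C18CF
s_2 = Round(s_1, k_1) = 0x8CF6FE

0x8CF6FE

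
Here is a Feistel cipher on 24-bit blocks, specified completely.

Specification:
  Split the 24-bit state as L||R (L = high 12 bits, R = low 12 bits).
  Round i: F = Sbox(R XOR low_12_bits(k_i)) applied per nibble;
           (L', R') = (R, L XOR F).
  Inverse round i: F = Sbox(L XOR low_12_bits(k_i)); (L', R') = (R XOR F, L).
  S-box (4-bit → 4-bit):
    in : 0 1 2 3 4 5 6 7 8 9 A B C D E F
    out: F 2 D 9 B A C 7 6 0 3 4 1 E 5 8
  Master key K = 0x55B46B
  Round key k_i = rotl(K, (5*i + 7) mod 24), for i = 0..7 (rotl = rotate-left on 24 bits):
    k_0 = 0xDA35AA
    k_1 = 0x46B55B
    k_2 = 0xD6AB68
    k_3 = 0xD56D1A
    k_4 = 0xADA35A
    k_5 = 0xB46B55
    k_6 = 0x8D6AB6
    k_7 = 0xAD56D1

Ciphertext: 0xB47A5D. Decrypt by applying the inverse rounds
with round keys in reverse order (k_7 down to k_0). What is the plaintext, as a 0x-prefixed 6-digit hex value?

s_0 = ciphertext = 0xB47A5D
s_1 = InvRound(s_0, k_7) = 0x451B47
s_2 = InvRound(s_1, k_6) = 0xE10451
s_3 = InvRound(s_2, k_5) = 0xEEBE10
s_4 = InvRound(s_3, k_4) = 0x052EEB
s_5 = InvRound(s_4, k_3) = 0x05D052
s_6 = InvRound(s_5, k_2) = 0x4C805D
s_7 = InvRound(s_6, k_1) = 0x2544C8
s_8 = InvRound(s_7, k_0) = 0x34D254

0x34D254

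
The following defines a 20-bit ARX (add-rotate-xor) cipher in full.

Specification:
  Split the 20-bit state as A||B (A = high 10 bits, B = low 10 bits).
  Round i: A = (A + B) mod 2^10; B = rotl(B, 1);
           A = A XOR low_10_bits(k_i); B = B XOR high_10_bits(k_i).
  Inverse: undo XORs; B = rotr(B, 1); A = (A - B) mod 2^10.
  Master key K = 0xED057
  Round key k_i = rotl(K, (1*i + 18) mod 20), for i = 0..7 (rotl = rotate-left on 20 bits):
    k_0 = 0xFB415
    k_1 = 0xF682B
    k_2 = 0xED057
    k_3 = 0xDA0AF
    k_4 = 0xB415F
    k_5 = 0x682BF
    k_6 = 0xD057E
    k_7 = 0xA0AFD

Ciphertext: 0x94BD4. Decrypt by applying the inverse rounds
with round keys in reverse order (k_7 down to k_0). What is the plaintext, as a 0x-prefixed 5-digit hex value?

s_0 = ciphertext = 0x94BD4
s_1 = InvRound(s_0, k_7) = 0x010AB
s_2 = InvRound(s_1, k_6) = 0xE15F5
s_3 = InvRound(s_2, k_5) = 0xC422A
s_4 = InvRound(s_3, k_4) = 0x7487D
s_5 = InvRound(s_4, k_3) = 0x7CF8A
s_6 = InvRound(s_5, k_2) = 0x6141F
s_7 = InvRound(s_6, k_1) = 0x733E2
s_8 = InvRound(s_7, k_0) = 0xF4A07

0xF4A07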